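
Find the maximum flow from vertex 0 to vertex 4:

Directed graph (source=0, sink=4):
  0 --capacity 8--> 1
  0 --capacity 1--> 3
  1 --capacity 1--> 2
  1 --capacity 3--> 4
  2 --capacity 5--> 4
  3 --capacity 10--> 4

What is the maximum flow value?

Computing max flow:
  Flow on (0->1): 4/8
  Flow on (0->3): 1/1
  Flow on (1->2): 1/1
  Flow on (1->4): 3/3
  Flow on (2->4): 1/5
  Flow on (3->4): 1/10
Maximum flow = 5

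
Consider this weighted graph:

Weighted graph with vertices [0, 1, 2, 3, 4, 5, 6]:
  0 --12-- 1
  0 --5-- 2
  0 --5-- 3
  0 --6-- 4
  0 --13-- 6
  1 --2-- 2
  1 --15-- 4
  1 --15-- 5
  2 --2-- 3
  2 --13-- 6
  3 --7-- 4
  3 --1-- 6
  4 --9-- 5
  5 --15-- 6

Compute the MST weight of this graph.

Applying Kruskal's algorithm (sort edges by weight, add if no cycle):
  Add (3,6) w=1
  Add (1,2) w=2
  Add (2,3) w=2
  Add (0,2) w=5
  Skip (0,3) w=5 (creates cycle)
  Add (0,4) w=6
  Skip (3,4) w=7 (creates cycle)
  Add (4,5) w=9
  Skip (0,1) w=12 (creates cycle)
  Skip (0,6) w=13 (creates cycle)
  Skip (2,6) w=13 (creates cycle)
  Skip (1,5) w=15 (creates cycle)
  Skip (1,4) w=15 (creates cycle)
  Skip (5,6) w=15 (creates cycle)
MST weight = 25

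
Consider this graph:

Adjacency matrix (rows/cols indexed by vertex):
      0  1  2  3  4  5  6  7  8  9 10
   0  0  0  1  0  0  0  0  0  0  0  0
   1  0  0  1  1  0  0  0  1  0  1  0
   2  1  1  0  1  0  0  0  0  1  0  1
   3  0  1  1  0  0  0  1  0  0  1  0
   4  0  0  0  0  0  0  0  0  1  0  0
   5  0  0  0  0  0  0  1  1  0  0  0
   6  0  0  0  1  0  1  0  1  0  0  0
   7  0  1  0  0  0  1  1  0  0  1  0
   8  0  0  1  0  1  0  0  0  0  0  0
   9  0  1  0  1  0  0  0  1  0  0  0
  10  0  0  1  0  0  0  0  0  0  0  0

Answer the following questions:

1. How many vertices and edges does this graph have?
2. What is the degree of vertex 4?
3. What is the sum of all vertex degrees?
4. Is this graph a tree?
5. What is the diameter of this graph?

Count: 11 vertices, 15 edges.
Vertex 4 has neighbors [8], degree = 1.
Handshaking lemma: 2 * 15 = 30.
A tree on 11 vertices has 10 edges. This graph has 15 edges (5 extra). Not a tree.
Diameter (longest shortest path) = 5.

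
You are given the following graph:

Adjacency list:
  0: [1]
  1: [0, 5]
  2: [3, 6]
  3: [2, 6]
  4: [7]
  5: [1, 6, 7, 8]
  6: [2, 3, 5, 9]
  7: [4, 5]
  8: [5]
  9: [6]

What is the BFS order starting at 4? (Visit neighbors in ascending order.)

BFS from vertex 4 (neighbors processed in ascending order):
Visit order: 4, 7, 5, 1, 6, 8, 0, 2, 3, 9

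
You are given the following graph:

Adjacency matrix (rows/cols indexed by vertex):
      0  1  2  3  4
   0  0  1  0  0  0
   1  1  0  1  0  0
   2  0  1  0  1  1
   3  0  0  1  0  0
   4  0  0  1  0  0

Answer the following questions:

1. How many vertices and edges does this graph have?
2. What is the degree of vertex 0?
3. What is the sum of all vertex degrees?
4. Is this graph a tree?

Count: 5 vertices, 4 edges.
Vertex 0 has neighbors [1], degree = 1.
Handshaking lemma: 2 * 4 = 8.
A graph is a tree iff it is connected and has exactly n-1 edges. This graph is connected (all 5 vertices in one component) and has 5-1 = 4 edges. It is a tree.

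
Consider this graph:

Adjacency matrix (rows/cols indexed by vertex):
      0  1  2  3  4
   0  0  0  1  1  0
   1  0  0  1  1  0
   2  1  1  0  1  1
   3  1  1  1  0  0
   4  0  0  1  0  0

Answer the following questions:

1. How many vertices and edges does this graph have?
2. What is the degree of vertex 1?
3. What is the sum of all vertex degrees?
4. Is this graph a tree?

Count: 5 vertices, 6 edges.
Vertex 1 has neighbors [2, 3], degree = 2.
Handshaking lemma: 2 * 6 = 12.
A tree on 5 vertices has 4 edges. This graph has 6 edges (2 extra). Not a tree.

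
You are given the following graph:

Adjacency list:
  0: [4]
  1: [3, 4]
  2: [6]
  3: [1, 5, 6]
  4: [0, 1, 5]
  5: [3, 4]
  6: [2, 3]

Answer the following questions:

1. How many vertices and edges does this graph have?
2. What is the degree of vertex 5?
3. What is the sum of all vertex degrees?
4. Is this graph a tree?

Count: 7 vertices, 7 edges.
Vertex 5 has neighbors [3, 4], degree = 2.
Handshaking lemma: 2 * 7 = 14.
A tree on 7 vertices has 6 edges. This graph has 7 edges (1 extra). Not a tree.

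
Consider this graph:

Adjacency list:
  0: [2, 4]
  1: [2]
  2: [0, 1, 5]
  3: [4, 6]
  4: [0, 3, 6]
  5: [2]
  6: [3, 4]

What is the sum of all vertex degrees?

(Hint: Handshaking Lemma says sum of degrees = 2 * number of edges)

Count edges: 7 edges.
By Handshaking Lemma: sum of degrees = 2 * 7 = 14.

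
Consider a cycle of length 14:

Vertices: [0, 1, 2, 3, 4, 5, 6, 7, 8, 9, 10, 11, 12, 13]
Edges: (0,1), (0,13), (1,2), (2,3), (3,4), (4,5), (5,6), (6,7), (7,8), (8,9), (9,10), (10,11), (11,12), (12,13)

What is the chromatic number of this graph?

This is an even cycle (C_14). Even cycles are bipartite.
Chromatic number = 2.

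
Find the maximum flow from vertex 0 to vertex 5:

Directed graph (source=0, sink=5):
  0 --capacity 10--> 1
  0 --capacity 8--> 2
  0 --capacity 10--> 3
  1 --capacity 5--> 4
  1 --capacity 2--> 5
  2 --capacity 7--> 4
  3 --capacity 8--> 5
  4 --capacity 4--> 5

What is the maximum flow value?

Computing max flow:
  Flow on (0->1): 2/10
  Flow on (0->2): 4/8
  Flow on (0->3): 8/10
  Flow on (1->5): 2/2
  Flow on (2->4): 4/7
  Flow on (3->5): 8/8
  Flow on (4->5): 4/4
Maximum flow = 14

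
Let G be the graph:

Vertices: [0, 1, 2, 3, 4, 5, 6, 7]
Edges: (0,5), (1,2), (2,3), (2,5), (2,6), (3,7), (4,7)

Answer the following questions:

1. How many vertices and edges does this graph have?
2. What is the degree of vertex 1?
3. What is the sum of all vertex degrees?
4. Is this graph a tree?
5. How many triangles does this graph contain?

Count: 8 vertices, 7 edges.
Vertex 1 has neighbors [2], degree = 1.
Handshaking lemma: 2 * 7 = 14.
A graph is a tree iff it is connected and has exactly n-1 edges. This graph is connected (all 8 vertices in one component) and has 8-1 = 7 edges. It is a tree.
Number of triangles = 0.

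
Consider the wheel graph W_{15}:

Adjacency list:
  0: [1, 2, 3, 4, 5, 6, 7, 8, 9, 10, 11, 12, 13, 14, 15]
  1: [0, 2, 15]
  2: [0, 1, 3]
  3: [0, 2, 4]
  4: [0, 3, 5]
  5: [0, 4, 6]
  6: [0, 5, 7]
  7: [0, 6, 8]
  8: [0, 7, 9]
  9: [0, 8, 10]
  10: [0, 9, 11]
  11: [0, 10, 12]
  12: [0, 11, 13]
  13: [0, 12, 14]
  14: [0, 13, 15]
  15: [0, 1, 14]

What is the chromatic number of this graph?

W_{15} = C_{15} plus a hub adjacent to every cycle vertex.
The outer cycle needs 3 colors (odd cycle); the hub is adjacent to all of them so needs a fresh color.
Chromatic number = 3 + 1 = 4.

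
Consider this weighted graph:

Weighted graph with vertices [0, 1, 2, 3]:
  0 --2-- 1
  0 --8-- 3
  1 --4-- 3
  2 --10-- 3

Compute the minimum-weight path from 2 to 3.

Using Dijkstra's algorithm from vertex 2:
Shortest path: 2 -> 3
Total weight: 10 = 10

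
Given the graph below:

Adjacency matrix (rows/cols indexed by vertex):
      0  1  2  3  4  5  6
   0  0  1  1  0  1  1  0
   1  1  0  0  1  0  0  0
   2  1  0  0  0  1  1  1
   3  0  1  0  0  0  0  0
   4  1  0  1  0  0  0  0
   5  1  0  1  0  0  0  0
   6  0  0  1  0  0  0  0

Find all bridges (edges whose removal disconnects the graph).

A bridge is an edge whose removal increases the number of connected components.
Bridges found: (0,1), (1,3), (2,6)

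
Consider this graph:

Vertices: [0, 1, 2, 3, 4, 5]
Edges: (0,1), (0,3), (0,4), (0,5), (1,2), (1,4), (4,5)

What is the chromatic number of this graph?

The graph has a maximum clique of size 3 (lower bound on chromatic number).
A valid 3-coloring: {0: 0, 1: 1, 2: 0, 3: 1, 4: 2, 5: 1}.
Chromatic number = 3.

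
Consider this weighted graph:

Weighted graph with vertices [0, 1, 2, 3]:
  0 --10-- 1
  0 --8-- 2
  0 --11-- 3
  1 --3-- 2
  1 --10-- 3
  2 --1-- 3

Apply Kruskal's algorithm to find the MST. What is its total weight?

Applying Kruskal's algorithm (sort edges by weight, add if no cycle):
  Add (2,3) w=1
  Add (1,2) w=3
  Add (0,2) w=8
  Skip (0,1) w=10 (creates cycle)
  Skip (1,3) w=10 (creates cycle)
  Skip (0,3) w=11 (creates cycle)
MST weight = 12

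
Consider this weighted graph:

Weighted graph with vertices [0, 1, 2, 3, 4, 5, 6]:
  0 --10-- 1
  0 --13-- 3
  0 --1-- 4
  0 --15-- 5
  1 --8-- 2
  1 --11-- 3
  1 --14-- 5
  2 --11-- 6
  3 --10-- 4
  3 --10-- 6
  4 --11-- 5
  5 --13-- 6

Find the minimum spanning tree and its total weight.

Applying Kruskal's algorithm (sort edges by weight, add if no cycle):
  Add (0,4) w=1
  Add (1,2) w=8
  Add (0,1) w=10
  Add (3,6) w=10
  Add (3,4) w=10
  Skip (1,3) w=11 (creates cycle)
  Skip (2,6) w=11 (creates cycle)
  Add (4,5) w=11
  Skip (0,3) w=13 (creates cycle)
  Skip (5,6) w=13 (creates cycle)
  Skip (1,5) w=14 (creates cycle)
  Skip (0,5) w=15 (creates cycle)
MST weight = 50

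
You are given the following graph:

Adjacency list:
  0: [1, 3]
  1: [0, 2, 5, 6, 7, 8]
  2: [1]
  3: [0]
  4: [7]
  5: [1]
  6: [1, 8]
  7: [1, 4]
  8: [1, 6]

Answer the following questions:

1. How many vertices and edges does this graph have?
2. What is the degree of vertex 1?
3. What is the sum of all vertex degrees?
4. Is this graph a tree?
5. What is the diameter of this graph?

Count: 9 vertices, 9 edges.
Vertex 1 has neighbors [0, 2, 5, 6, 7, 8], degree = 6.
Handshaking lemma: 2 * 9 = 18.
A tree on 9 vertices has 8 edges. This graph has 9 edges (1 extra). Not a tree.
Diameter (longest shortest path) = 4.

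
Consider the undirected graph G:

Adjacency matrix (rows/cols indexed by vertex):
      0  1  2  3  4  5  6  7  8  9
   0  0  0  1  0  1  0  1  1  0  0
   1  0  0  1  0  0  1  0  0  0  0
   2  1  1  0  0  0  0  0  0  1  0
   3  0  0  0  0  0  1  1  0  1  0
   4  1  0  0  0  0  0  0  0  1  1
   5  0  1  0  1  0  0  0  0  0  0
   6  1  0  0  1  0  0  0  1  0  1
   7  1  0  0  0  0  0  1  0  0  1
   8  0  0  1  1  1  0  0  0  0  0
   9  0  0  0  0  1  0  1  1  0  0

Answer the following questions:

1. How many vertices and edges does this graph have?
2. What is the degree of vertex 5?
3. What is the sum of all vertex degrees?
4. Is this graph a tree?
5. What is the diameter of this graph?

Count: 10 vertices, 15 edges.
Vertex 5 has neighbors [1, 3], degree = 2.
Handshaking lemma: 2 * 15 = 30.
A tree on 10 vertices has 9 edges. This graph has 15 edges (6 extra). Not a tree.
Diameter (longest shortest path) = 4.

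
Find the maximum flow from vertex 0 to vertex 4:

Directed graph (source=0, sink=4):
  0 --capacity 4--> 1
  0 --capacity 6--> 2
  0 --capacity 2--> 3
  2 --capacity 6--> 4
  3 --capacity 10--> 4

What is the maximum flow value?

Computing max flow:
  Flow on (0->2): 6/6
  Flow on (0->3): 2/2
  Flow on (2->4): 6/6
  Flow on (3->4): 2/10
Maximum flow = 8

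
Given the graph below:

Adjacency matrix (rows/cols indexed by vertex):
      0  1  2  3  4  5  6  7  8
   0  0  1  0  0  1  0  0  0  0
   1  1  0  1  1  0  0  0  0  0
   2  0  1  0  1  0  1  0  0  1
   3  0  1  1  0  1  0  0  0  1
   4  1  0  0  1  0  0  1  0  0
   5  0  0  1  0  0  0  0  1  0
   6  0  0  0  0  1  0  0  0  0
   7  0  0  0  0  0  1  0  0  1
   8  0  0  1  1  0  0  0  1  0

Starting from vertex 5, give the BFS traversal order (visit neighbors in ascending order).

BFS from vertex 5 (neighbors processed in ascending order):
Visit order: 5, 2, 7, 1, 3, 8, 0, 4, 6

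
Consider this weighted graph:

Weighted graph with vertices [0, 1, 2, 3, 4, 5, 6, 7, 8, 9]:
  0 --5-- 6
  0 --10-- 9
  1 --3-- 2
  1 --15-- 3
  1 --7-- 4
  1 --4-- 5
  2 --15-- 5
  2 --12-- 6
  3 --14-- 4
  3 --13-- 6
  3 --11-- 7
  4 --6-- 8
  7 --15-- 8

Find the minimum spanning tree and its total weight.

Applying Kruskal's algorithm (sort edges by weight, add if no cycle):
  Add (1,2) w=3
  Add (1,5) w=4
  Add (0,6) w=5
  Add (4,8) w=6
  Add (1,4) w=7
  Add (0,9) w=10
  Add (3,7) w=11
  Add (2,6) w=12
  Add (3,6) w=13
  Skip (3,4) w=14 (creates cycle)
  Skip (1,3) w=15 (creates cycle)
  Skip (2,5) w=15 (creates cycle)
  Skip (7,8) w=15 (creates cycle)
MST weight = 71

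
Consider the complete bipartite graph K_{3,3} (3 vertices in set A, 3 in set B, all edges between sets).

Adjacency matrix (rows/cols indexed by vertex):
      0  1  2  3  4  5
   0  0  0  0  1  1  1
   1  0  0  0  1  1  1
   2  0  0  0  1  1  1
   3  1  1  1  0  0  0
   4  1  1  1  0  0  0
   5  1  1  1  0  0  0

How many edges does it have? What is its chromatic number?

K_{3,3} has 3 * 3 = 9 edges.
Bipartite graphs have chromatic number 2 (color each partition differently).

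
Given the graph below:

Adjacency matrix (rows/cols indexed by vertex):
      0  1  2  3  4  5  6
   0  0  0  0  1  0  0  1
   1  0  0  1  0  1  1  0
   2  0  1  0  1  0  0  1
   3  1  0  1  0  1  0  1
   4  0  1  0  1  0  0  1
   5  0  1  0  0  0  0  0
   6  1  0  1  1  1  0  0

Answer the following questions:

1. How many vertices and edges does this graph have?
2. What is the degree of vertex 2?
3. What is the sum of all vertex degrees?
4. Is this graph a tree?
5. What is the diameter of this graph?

Count: 7 vertices, 10 edges.
Vertex 2 has neighbors [1, 3, 6], degree = 3.
Handshaking lemma: 2 * 10 = 20.
A tree on 7 vertices has 6 edges. This graph has 10 edges (4 extra). Not a tree.
Diameter (longest shortest path) = 4.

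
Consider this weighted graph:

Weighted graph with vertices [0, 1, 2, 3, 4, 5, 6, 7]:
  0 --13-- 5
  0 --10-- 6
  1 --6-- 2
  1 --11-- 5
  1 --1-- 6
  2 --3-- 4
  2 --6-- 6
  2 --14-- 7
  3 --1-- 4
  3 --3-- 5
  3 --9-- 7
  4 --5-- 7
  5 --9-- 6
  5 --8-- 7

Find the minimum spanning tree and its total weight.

Applying Kruskal's algorithm (sort edges by weight, add if no cycle):
  Add (1,6) w=1
  Add (3,4) w=1
  Add (2,4) w=3
  Add (3,5) w=3
  Add (4,7) w=5
  Add (1,2) w=6
  Skip (2,6) w=6 (creates cycle)
  Skip (5,7) w=8 (creates cycle)
  Skip (3,7) w=9 (creates cycle)
  Skip (5,6) w=9 (creates cycle)
  Add (0,6) w=10
  Skip (1,5) w=11 (creates cycle)
  Skip (0,5) w=13 (creates cycle)
  Skip (2,7) w=14 (creates cycle)
MST weight = 29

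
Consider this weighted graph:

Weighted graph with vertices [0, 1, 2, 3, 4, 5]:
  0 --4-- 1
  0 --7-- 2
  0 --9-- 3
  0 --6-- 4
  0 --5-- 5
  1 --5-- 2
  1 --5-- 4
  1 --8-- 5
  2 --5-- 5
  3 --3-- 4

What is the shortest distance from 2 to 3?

Using Dijkstra's algorithm from vertex 2:
Shortest path: 2 -> 1 -> 4 -> 3
Total weight: 5 + 5 + 3 = 13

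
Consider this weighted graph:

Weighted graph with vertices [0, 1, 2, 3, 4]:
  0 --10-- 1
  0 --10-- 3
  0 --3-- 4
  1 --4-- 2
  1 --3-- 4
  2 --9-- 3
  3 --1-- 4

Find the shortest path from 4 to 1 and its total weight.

Using Dijkstra's algorithm from vertex 4:
Shortest path: 4 -> 1
Total weight: 3 = 3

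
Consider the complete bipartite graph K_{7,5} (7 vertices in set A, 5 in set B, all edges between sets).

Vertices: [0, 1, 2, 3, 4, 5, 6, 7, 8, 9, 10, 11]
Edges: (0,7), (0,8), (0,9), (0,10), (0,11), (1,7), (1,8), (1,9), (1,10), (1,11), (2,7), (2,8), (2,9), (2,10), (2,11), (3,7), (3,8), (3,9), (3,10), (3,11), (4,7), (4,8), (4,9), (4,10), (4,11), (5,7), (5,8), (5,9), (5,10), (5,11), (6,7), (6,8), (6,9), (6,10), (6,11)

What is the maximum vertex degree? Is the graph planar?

Set-A vertices have degree 5; set-B vertices have degree 7. Maximum degree = max(7,5) = 7.
K_{7,5} contains K_{3,3} as a subgraph (since both sides have >= 3 vertices); by Kuratowski's theorem it is not planar.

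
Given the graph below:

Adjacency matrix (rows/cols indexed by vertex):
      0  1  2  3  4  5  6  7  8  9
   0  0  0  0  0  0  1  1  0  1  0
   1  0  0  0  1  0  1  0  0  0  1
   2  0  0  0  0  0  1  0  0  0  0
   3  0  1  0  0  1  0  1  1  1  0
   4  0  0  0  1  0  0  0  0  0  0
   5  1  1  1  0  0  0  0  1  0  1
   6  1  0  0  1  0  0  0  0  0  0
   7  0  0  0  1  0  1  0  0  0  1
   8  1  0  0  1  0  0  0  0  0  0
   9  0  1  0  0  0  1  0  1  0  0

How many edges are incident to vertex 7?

Vertex 7 has neighbors [3, 5, 9], so deg(7) = 3.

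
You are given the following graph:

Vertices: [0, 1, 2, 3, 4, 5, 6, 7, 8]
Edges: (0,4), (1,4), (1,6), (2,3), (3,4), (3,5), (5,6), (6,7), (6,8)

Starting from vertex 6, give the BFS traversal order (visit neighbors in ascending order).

BFS from vertex 6 (neighbors processed in ascending order):
Visit order: 6, 1, 5, 7, 8, 4, 3, 0, 2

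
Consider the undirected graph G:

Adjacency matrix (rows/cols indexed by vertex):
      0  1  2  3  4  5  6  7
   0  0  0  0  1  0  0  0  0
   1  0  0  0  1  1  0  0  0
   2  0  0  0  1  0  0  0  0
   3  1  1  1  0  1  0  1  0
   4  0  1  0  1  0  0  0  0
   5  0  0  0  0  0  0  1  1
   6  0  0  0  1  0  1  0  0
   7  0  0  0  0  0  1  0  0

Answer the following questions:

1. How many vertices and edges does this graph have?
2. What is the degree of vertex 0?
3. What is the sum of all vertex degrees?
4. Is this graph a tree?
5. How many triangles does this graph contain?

Count: 8 vertices, 8 edges.
Vertex 0 has neighbors [3], degree = 1.
Handshaking lemma: 2 * 8 = 16.
A tree on 8 vertices has 7 edges. This graph has 8 edges (1 extra). Not a tree.
Number of triangles = 1.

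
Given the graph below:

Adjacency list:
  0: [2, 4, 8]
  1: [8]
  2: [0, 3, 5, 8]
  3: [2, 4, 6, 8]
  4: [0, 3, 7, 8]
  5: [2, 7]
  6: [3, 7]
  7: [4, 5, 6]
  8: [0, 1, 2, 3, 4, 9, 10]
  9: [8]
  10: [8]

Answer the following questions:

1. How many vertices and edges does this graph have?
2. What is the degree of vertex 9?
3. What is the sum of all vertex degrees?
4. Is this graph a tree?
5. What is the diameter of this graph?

Count: 11 vertices, 16 edges.
Vertex 9 has neighbors [8], degree = 1.
Handshaking lemma: 2 * 16 = 32.
A tree on 11 vertices has 10 edges. This graph has 16 edges (6 extra). Not a tree.
Diameter (longest shortest path) = 3.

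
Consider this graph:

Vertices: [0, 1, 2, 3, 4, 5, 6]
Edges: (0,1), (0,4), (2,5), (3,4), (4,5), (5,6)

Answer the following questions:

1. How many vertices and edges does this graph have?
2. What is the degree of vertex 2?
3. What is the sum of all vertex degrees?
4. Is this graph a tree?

Count: 7 vertices, 6 edges.
Vertex 2 has neighbors [5], degree = 1.
Handshaking lemma: 2 * 6 = 12.
A graph is a tree iff it is connected and has exactly n-1 edges. This graph is connected (all 7 vertices in one component) and has 7-1 = 6 edges. It is a tree.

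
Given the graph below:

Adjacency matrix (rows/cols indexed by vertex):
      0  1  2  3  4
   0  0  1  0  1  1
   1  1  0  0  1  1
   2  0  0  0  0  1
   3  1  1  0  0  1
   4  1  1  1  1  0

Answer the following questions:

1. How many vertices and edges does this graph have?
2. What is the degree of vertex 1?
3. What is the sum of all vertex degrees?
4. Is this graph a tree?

Count: 5 vertices, 7 edges.
Vertex 1 has neighbors [0, 3, 4], degree = 3.
Handshaking lemma: 2 * 7 = 14.
A tree on 5 vertices has 4 edges. This graph has 7 edges (3 extra). Not a tree.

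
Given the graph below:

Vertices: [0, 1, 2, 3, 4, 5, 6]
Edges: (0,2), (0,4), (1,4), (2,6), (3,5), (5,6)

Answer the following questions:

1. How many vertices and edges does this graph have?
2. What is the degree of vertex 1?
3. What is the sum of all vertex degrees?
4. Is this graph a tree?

Count: 7 vertices, 6 edges.
Vertex 1 has neighbors [4], degree = 1.
Handshaking lemma: 2 * 6 = 12.
A graph is a tree iff it is connected and has exactly n-1 edges. This graph is connected (all 7 vertices in one component) and has 7-1 = 6 edges. It is a tree.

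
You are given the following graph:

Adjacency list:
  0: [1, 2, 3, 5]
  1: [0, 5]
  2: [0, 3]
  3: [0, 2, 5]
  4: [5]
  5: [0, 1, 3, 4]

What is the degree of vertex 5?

Vertex 5 has neighbors [0, 1, 3, 4], so deg(5) = 4.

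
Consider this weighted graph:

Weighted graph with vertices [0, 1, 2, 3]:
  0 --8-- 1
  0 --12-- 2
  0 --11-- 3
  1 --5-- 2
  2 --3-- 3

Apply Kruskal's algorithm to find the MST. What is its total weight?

Applying Kruskal's algorithm (sort edges by weight, add if no cycle):
  Add (2,3) w=3
  Add (1,2) w=5
  Add (0,1) w=8
  Skip (0,3) w=11 (creates cycle)
  Skip (0,2) w=12 (creates cycle)
MST weight = 16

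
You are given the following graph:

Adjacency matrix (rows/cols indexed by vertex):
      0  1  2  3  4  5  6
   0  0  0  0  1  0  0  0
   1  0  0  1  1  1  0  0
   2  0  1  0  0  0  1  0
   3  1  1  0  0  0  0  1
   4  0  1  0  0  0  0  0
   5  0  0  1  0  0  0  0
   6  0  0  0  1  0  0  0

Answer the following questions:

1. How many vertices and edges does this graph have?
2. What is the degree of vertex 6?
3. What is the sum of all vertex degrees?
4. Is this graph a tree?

Count: 7 vertices, 6 edges.
Vertex 6 has neighbors [3], degree = 1.
Handshaking lemma: 2 * 6 = 12.
A graph is a tree iff it is connected and has exactly n-1 edges. This graph is connected (all 7 vertices in one component) and has 7-1 = 6 edges. It is a tree.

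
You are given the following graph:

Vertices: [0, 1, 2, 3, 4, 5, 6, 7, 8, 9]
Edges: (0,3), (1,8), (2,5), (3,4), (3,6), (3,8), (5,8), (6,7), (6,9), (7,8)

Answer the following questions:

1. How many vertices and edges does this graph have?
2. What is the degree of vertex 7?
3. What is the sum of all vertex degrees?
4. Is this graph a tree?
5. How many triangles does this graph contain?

Count: 10 vertices, 10 edges.
Vertex 7 has neighbors [6, 8], degree = 2.
Handshaking lemma: 2 * 10 = 20.
A tree on 10 vertices has 9 edges. This graph has 10 edges (1 extra). Not a tree.
Number of triangles = 0.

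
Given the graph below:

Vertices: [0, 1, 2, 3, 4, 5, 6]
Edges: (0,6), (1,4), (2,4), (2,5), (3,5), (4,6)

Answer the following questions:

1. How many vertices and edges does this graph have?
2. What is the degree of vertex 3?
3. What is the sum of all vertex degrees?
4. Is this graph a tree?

Count: 7 vertices, 6 edges.
Vertex 3 has neighbors [5], degree = 1.
Handshaking lemma: 2 * 6 = 12.
A graph is a tree iff it is connected and has exactly n-1 edges. This graph is connected (all 7 vertices in one component) and has 7-1 = 6 edges. It is a tree.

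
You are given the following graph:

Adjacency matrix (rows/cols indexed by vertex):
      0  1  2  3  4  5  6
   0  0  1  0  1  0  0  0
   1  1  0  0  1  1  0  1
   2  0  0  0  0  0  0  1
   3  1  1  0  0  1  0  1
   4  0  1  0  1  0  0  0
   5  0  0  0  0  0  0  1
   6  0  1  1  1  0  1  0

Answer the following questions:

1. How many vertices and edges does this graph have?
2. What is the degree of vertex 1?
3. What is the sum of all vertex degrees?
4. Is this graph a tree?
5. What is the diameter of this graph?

Count: 7 vertices, 9 edges.
Vertex 1 has neighbors [0, 3, 4, 6], degree = 4.
Handshaking lemma: 2 * 9 = 18.
A tree on 7 vertices has 6 edges. This graph has 9 edges (3 extra). Not a tree.
Diameter (longest shortest path) = 3.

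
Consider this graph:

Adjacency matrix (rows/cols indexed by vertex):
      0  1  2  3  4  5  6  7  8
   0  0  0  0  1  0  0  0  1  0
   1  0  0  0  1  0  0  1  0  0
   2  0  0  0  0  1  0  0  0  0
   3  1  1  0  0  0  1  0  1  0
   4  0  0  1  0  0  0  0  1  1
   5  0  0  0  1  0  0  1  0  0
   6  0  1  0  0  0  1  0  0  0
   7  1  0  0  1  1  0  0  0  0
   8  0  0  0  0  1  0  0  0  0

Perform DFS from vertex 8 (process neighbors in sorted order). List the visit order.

DFS from vertex 8 (neighbors processed in ascending order):
Visit order: 8, 4, 2, 7, 0, 3, 1, 6, 5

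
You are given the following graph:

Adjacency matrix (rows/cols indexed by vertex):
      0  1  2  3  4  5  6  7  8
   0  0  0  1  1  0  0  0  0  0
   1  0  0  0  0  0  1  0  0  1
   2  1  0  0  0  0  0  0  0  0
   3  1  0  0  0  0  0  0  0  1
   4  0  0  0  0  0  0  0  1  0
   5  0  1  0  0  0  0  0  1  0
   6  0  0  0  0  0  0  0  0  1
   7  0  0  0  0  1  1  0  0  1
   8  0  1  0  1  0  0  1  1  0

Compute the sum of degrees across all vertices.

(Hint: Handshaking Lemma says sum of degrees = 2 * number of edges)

Count edges: 9 edges.
By Handshaking Lemma: sum of degrees = 2 * 9 = 18.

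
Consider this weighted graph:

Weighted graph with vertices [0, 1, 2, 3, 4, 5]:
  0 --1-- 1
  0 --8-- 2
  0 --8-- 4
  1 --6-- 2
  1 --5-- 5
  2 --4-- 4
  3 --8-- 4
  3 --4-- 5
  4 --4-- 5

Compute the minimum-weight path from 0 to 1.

Using Dijkstra's algorithm from vertex 0:
Shortest path: 0 -> 1
Total weight: 1 = 1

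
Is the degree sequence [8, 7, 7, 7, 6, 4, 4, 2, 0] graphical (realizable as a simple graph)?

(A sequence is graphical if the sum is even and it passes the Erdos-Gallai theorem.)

Sum of degrees = 45. Sum is odd, so the sequence is NOT graphical.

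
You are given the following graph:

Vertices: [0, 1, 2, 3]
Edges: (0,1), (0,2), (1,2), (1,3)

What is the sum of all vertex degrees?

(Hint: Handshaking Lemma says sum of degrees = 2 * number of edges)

Count edges: 4 edges.
By Handshaking Lemma: sum of degrees = 2 * 4 = 8.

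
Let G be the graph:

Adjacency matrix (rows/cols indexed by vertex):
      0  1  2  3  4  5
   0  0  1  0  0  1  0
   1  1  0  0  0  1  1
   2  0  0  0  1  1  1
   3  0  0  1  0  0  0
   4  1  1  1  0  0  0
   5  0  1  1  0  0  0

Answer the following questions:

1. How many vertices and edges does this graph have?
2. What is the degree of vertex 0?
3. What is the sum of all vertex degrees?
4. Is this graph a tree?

Count: 6 vertices, 7 edges.
Vertex 0 has neighbors [1, 4], degree = 2.
Handshaking lemma: 2 * 7 = 14.
A tree on 6 vertices has 5 edges. This graph has 7 edges (2 extra). Not a tree.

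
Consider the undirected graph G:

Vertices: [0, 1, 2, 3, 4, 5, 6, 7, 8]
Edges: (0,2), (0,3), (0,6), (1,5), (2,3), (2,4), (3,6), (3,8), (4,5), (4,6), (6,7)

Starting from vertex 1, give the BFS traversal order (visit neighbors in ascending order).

BFS from vertex 1 (neighbors processed in ascending order):
Visit order: 1, 5, 4, 2, 6, 0, 3, 7, 8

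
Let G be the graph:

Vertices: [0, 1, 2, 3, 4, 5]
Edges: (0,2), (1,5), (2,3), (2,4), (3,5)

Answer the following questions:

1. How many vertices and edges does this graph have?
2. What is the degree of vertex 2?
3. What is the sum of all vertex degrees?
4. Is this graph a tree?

Count: 6 vertices, 5 edges.
Vertex 2 has neighbors [0, 3, 4], degree = 3.
Handshaking lemma: 2 * 5 = 10.
A graph is a tree iff it is connected and has exactly n-1 edges. This graph is connected (all 6 vertices in one component) and has 6-1 = 5 edges. It is a tree.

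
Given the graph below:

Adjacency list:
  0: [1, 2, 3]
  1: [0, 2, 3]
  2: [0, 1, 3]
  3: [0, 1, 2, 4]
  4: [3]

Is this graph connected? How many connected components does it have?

Checking connectivity: the graph has 1 connected component(s).
All vertices are reachable from each other. The graph IS connected.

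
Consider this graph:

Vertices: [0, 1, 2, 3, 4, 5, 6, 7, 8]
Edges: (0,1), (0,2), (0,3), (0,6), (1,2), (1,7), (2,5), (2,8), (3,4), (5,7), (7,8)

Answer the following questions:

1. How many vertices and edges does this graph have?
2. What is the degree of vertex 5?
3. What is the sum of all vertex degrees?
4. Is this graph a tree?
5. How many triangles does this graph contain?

Count: 9 vertices, 11 edges.
Vertex 5 has neighbors [2, 7], degree = 2.
Handshaking lemma: 2 * 11 = 22.
A tree on 9 vertices has 8 edges. This graph has 11 edges (3 extra). Not a tree.
Number of triangles = 1.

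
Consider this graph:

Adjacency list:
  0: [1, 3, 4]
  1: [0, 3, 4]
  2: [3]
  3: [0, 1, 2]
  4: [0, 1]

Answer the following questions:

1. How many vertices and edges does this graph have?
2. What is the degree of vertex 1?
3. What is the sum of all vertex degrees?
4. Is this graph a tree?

Count: 5 vertices, 6 edges.
Vertex 1 has neighbors [0, 3, 4], degree = 3.
Handshaking lemma: 2 * 6 = 12.
A tree on 5 vertices has 4 edges. This graph has 6 edges (2 extra). Not a tree.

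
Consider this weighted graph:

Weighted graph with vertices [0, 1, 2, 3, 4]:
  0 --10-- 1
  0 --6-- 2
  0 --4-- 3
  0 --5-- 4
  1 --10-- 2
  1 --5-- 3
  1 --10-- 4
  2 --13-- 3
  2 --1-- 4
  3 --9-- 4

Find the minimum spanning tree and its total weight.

Applying Kruskal's algorithm (sort edges by weight, add if no cycle):
  Add (2,4) w=1
  Add (0,3) w=4
  Add (0,4) w=5
  Add (1,3) w=5
  Skip (0,2) w=6 (creates cycle)
  Skip (3,4) w=9 (creates cycle)
  Skip (0,1) w=10 (creates cycle)
  Skip (1,4) w=10 (creates cycle)
  Skip (1,2) w=10 (creates cycle)
  Skip (2,3) w=13 (creates cycle)
MST weight = 15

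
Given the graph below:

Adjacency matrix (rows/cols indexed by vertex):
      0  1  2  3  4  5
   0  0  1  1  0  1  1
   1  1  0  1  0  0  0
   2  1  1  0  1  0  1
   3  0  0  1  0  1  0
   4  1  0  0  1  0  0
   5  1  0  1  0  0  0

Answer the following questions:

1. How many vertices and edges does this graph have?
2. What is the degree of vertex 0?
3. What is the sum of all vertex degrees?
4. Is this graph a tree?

Count: 6 vertices, 8 edges.
Vertex 0 has neighbors [1, 2, 4, 5], degree = 4.
Handshaking lemma: 2 * 8 = 16.
A tree on 6 vertices has 5 edges. This graph has 8 edges (3 extra). Not a tree.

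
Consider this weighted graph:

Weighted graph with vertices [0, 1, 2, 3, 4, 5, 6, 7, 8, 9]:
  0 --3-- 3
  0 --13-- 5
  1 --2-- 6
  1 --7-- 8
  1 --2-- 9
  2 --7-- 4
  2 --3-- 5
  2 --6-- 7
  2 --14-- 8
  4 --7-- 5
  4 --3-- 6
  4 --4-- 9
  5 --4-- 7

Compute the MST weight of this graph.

Applying Kruskal's algorithm (sort edges by weight, add if no cycle):
  Add (1,9) w=2
  Add (1,6) w=2
  Add (0,3) w=3
  Add (2,5) w=3
  Add (4,6) w=3
  Skip (4,9) w=4 (creates cycle)
  Add (5,7) w=4
  Skip (2,7) w=6 (creates cycle)
  Add (1,8) w=7
  Add (2,4) w=7
  Skip (4,5) w=7 (creates cycle)
  Add (0,5) w=13
  Skip (2,8) w=14 (creates cycle)
MST weight = 44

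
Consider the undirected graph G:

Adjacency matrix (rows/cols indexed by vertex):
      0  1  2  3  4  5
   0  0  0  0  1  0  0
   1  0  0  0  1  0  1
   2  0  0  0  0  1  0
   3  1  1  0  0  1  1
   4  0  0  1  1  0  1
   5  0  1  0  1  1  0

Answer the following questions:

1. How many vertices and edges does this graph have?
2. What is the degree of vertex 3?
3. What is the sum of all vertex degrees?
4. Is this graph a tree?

Count: 6 vertices, 7 edges.
Vertex 3 has neighbors [0, 1, 4, 5], degree = 4.
Handshaking lemma: 2 * 7 = 14.
A tree on 6 vertices has 5 edges. This graph has 7 edges (2 extra). Not a tree.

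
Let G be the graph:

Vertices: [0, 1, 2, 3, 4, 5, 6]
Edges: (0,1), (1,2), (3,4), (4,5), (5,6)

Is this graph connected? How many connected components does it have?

Checking connectivity: the graph has 2 connected component(s).
Components: [[0, 1, 2], [3, 4, 5, 6]]. The graph is NOT connected.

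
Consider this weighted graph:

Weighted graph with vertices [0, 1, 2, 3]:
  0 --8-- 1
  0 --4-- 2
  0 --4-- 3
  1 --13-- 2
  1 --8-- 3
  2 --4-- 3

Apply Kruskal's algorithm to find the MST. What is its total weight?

Applying Kruskal's algorithm (sort edges by weight, add if no cycle):
  Add (0,2) w=4
  Add (0,3) w=4
  Skip (2,3) w=4 (creates cycle)
  Add (0,1) w=8
  Skip (1,3) w=8 (creates cycle)
  Skip (1,2) w=13 (creates cycle)
MST weight = 16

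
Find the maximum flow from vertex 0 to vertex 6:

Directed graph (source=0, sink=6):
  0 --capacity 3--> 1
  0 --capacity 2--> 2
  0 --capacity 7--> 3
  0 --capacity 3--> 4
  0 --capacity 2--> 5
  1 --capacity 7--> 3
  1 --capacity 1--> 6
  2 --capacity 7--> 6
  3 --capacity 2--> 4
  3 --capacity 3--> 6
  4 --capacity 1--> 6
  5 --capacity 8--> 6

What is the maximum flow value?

Computing max flow:
  Flow on (0->1): 1/3
  Flow on (0->2): 2/2
  Flow on (0->3): 4/7
  Flow on (0->5): 2/2
  Flow on (1->6): 1/1
  Flow on (2->6): 2/7
  Flow on (3->4): 1/2
  Flow on (3->6): 3/3
  Flow on (4->6): 1/1
  Flow on (5->6): 2/8
Maximum flow = 9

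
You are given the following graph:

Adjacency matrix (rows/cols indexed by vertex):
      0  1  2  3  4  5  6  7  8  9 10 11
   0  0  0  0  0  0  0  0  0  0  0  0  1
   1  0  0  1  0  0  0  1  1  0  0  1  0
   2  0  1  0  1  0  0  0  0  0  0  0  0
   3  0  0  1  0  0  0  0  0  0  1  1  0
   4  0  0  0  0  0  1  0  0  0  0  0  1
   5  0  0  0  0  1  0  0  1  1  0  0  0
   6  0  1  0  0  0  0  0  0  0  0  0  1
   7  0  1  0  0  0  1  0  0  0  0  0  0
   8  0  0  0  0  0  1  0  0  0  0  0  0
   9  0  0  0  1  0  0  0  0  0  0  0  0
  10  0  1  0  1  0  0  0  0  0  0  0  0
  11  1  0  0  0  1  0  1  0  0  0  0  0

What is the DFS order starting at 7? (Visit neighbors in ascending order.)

DFS from vertex 7 (neighbors processed in ascending order):
Visit order: 7, 1, 2, 3, 9, 10, 6, 11, 0, 4, 5, 8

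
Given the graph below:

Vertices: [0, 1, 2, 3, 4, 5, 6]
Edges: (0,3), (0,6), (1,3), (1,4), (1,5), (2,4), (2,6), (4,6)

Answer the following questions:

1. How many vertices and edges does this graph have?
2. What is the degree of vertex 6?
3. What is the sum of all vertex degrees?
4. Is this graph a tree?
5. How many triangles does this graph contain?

Count: 7 vertices, 8 edges.
Vertex 6 has neighbors [0, 2, 4], degree = 3.
Handshaking lemma: 2 * 8 = 16.
A tree on 7 vertices has 6 edges. This graph has 8 edges (2 extra). Not a tree.
Number of triangles = 1.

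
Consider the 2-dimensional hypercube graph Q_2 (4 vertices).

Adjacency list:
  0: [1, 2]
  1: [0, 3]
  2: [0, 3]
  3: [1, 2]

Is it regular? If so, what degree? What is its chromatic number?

In Q_2, every vertex has exactly 2 neighbors (flip one of 2 bits), so it is 2-regular.
Q_2 is bipartite (partition by bit-parity), so chromatic number = 2.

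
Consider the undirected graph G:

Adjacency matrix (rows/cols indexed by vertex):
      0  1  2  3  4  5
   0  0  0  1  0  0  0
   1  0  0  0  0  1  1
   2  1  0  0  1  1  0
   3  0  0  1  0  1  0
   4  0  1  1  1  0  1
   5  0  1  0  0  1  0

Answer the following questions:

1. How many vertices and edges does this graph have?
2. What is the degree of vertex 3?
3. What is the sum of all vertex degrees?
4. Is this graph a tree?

Count: 6 vertices, 7 edges.
Vertex 3 has neighbors [2, 4], degree = 2.
Handshaking lemma: 2 * 7 = 14.
A tree on 6 vertices has 5 edges. This graph has 7 edges (2 extra). Not a tree.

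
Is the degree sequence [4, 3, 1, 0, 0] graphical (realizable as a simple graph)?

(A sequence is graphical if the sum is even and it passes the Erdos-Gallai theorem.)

Sum of degrees = 8. Sum is even but fails Erdos-Gallai. The sequence is NOT graphical.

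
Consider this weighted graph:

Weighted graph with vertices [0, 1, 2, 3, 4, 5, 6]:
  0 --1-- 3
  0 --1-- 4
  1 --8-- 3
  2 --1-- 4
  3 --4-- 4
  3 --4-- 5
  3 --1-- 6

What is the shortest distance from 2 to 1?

Using Dijkstra's algorithm from vertex 2:
Shortest path: 2 -> 4 -> 0 -> 3 -> 1
Total weight: 1 + 1 + 1 + 8 = 11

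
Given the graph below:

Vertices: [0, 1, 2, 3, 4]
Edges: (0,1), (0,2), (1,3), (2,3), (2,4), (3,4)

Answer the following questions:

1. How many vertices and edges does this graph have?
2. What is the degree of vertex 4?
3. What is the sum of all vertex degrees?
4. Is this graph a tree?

Count: 5 vertices, 6 edges.
Vertex 4 has neighbors [2, 3], degree = 2.
Handshaking lemma: 2 * 6 = 12.
A tree on 5 vertices has 4 edges. This graph has 6 edges (2 extra). Not a tree.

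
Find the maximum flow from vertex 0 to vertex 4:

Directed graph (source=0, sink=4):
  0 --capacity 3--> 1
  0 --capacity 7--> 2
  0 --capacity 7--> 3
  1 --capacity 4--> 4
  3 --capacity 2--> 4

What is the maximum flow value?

Computing max flow:
  Flow on (0->1): 3/3
  Flow on (0->3): 2/7
  Flow on (1->4): 3/4
  Flow on (3->4): 2/2
Maximum flow = 5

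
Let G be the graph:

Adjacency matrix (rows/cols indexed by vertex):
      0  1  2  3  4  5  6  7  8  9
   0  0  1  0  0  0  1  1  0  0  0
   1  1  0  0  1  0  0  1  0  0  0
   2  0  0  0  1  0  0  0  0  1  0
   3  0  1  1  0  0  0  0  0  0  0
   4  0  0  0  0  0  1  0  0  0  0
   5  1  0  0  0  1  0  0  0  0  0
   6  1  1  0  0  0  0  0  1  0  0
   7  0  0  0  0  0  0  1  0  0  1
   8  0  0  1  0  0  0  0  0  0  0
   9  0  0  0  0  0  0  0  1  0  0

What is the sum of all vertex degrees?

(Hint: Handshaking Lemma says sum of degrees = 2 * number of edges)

Count edges: 10 edges.
By Handshaking Lemma: sum of degrees = 2 * 10 = 20.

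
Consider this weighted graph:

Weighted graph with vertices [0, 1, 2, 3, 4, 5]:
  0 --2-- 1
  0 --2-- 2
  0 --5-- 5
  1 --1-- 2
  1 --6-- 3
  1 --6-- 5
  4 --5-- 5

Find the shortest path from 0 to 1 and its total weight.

Using Dijkstra's algorithm from vertex 0:
Shortest path: 0 -> 1
Total weight: 2 = 2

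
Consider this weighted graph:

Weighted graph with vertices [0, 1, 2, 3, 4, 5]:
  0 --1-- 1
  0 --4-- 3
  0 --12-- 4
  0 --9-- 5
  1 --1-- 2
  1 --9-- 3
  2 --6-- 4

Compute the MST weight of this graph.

Applying Kruskal's algorithm (sort edges by weight, add if no cycle):
  Add (0,1) w=1
  Add (1,2) w=1
  Add (0,3) w=4
  Add (2,4) w=6
  Add (0,5) w=9
  Skip (1,3) w=9 (creates cycle)
  Skip (0,4) w=12 (creates cycle)
MST weight = 21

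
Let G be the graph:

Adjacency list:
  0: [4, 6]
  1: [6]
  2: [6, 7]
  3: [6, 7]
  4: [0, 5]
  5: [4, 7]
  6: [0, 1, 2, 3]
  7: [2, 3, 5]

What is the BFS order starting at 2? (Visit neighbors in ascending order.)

BFS from vertex 2 (neighbors processed in ascending order):
Visit order: 2, 6, 7, 0, 1, 3, 5, 4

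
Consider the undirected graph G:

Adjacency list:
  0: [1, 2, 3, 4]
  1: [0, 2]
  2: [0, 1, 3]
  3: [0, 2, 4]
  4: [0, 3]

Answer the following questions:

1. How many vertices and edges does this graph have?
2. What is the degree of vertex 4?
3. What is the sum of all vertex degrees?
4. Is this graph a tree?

Count: 5 vertices, 7 edges.
Vertex 4 has neighbors [0, 3], degree = 2.
Handshaking lemma: 2 * 7 = 14.
A tree on 5 vertices has 4 edges. This graph has 7 edges (3 extra). Not a tree.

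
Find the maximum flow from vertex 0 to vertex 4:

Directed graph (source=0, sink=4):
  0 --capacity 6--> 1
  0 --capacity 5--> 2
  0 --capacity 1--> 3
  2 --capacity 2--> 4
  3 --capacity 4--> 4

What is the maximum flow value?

Computing max flow:
  Flow on (0->2): 2/5
  Flow on (0->3): 1/1
  Flow on (2->4): 2/2
  Flow on (3->4): 1/4
Maximum flow = 3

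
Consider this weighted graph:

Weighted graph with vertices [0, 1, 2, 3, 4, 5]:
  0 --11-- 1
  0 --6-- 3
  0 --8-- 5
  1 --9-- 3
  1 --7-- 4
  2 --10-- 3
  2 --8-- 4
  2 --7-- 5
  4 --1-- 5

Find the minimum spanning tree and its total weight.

Applying Kruskal's algorithm (sort edges by weight, add if no cycle):
  Add (4,5) w=1
  Add (0,3) w=6
  Add (1,4) w=7
  Add (2,5) w=7
  Add (0,5) w=8
  Skip (2,4) w=8 (creates cycle)
  Skip (1,3) w=9 (creates cycle)
  Skip (2,3) w=10 (creates cycle)
  Skip (0,1) w=11 (creates cycle)
MST weight = 29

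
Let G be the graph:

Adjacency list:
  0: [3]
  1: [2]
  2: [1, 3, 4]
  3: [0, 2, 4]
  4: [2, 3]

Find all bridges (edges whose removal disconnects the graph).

A bridge is an edge whose removal increases the number of connected components.
Bridges found: (0,3), (1,2)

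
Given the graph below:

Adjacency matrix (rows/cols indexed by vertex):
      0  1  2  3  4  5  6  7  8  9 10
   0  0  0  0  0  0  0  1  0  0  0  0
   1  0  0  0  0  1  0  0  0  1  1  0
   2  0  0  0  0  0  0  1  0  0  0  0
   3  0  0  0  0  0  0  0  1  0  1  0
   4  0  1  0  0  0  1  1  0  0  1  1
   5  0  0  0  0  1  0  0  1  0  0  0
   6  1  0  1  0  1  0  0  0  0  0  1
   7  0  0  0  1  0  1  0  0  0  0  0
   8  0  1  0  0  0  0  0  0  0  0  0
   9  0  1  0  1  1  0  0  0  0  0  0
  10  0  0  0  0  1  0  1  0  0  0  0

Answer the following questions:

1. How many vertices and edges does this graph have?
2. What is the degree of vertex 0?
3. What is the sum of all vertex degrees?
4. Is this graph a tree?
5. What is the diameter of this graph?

Count: 11 vertices, 13 edges.
Vertex 0 has neighbors [6], degree = 1.
Handshaking lemma: 2 * 13 = 26.
A tree on 11 vertices has 10 edges. This graph has 13 edges (3 extra). Not a tree.
Diameter (longest shortest path) = 4.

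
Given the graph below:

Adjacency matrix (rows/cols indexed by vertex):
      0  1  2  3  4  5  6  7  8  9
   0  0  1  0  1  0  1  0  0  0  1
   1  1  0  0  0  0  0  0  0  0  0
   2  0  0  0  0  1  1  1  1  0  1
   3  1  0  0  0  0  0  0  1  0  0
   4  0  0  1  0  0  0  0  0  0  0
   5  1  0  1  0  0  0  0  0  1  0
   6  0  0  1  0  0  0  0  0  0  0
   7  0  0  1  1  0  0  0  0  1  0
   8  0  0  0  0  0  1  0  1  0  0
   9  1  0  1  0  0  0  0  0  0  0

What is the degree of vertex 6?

Vertex 6 has neighbors [2], so deg(6) = 1.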